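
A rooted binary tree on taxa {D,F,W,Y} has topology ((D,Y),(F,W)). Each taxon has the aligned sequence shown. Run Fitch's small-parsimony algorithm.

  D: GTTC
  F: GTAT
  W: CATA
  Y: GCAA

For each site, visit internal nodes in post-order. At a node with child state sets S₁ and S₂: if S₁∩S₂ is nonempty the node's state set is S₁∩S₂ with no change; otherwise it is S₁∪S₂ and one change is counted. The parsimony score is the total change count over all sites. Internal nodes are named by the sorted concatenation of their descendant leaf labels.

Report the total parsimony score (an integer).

7

site 0, node DY: D={G} ∩ Y={G} → {G} (+0)
site 0, node FW: F={G} ∪ W={C} → {C,G} (+1)
site 0, node DFWY: DY={G} ∩ FW={C,G} → {G} (+0)
site 1, node DY: D={T} ∪ Y={C} → {C,T} (+1)
site 1, node FW: F={T} ∪ W={A} → {A,T} (+1)
site 1, node DFWY: DY={C,T} ∩ FW={A,T} → {T} (+0)
site 2, node DY: D={T} ∪ Y={A} → {A,T} (+1)
site 2, node FW: F={A} ∪ W={T} → {A,T} (+1)
site 2, node DFWY: DY={A,T} ∩ FW={A,T} → {A,T} (+0)
site 3, node DY: D={C} ∪ Y={A} → {A,C} (+1)
site 3, node FW: F={T} ∪ W={A} → {A,T} (+1)
site 3, node DFWY: DY={A,C} ∩ FW={A,T} → {A} (+0)
per-site changes: [1, 2, 2, 2]; total = 7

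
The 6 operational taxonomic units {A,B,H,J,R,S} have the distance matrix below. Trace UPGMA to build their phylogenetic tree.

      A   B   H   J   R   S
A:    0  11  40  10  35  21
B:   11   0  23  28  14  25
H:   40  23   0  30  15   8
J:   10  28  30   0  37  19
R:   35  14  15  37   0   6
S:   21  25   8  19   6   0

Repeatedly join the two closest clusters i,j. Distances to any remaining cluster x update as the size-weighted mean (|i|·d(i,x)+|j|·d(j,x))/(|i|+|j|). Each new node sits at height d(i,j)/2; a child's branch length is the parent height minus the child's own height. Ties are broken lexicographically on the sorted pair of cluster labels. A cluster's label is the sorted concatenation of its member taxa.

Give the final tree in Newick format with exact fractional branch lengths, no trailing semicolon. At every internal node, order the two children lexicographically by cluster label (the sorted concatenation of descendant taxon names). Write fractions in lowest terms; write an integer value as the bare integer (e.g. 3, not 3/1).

1. join R+S (d=6) ⇒ RS; edges |R|=3, |S|=3
  updated: d(A,RS)=28, d(B,RS)=39/2, d(H,RS)=23/2, d(J,RS)=28
2. join A+J (d=10) ⇒ AJ; edges |A|=5, |J|=5
  updated: d(AJ,B)=39/2, d(AJ,H)=35, d(AJ,RS)=28
3. join H+RS (d=23/2) ⇒ HRS; edges |H|=23/4, |RS|=11/4
  updated: d(AJ,HRS)=91/3, d(B,HRS)=62/3
4. join AJ+B (d=39/2) ⇒ ABJ; edges |AJ|=19/4, |B|=39/4
  updated: d(ABJ,HRS)=244/9
5. join ABJ+HRS (d=244/9) ⇒ ABHJRS; edges |ABJ|=137/36, |HRS|=281/36
final tree: (((A:5,J:5):19/4,B:39/4):137/36,(H:23/4,(R:3,S:3):11/4):281/36)
total length: 911/18

(((A:5,J:5):19/4,B:39/4):137/36,(H:23/4,(R:3,S:3):11/4):281/36)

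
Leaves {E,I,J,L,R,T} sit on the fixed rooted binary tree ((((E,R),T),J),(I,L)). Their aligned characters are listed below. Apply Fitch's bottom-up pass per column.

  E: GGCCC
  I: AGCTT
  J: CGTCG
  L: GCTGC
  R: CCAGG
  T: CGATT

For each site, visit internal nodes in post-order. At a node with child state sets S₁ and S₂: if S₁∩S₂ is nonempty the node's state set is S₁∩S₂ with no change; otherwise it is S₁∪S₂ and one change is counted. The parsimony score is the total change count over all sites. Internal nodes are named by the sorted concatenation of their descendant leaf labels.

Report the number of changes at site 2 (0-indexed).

[col 0] ER: children E:{G}, R:{C} ∪→ {C,G}; cost 1
[col 0] ERT: children ER:{C,G}, T:{C} ∩→ {C}; cost 0
[col 0] EJRT: children ERT:{C}, J:{C} ∩→ {C}; cost 0
[col 0] IL: children I:{A}, L:{G} ∪→ {A,G}; cost 1
[col 0] EIJLRT: children EJRT:{C}, IL:{A,G} ∪→ {A,C,G}; cost 1
[col 1] ER: children E:{G}, R:{C} ∪→ {C,G}; cost 1
[col 1] ERT: children ER:{C,G}, T:{G} ∩→ {G}; cost 0
[col 1] EJRT: children ERT:{G}, J:{G} ∩→ {G}; cost 0
[col 1] IL: children I:{G}, L:{C} ∪→ {C,G}; cost 1
[col 1] EIJLRT: children EJRT:{G}, IL:{C,G} ∩→ {G}; cost 0
[col 2] ER: children E:{C}, R:{A} ∪→ {A,C}; cost 1
[col 2] ERT: children ER:{A,C}, T:{A} ∩→ {A}; cost 0
[col 2] EJRT: children ERT:{A}, J:{T} ∪→ {A,T}; cost 1
[col 2] IL: children I:{C}, L:{T} ∪→ {C,T}; cost 1
[col 2] EIJLRT: children EJRT:{A,T}, IL:{C,T} ∩→ {T}; cost 0
[col 3] ER: children E:{C}, R:{G} ∪→ {C,G}; cost 1
[col 3] ERT: children ER:{C,G}, T:{T} ∪→ {C,G,T}; cost 1
[col 3] EJRT: children ERT:{C,G,T}, J:{C} ∩→ {C}; cost 0
[col 3] IL: children I:{T}, L:{G} ∪→ {G,T}; cost 1
[col 3] EIJLRT: children EJRT:{C}, IL:{G,T} ∪→ {C,G,T}; cost 1
[col 4] ER: children E:{C}, R:{G} ∪→ {C,G}; cost 1
[col 4] ERT: children ER:{C,G}, T:{T} ∪→ {C,G,T}; cost 1
[col 4] EJRT: children ERT:{C,G,T}, J:{G} ∩→ {G}; cost 0
[col 4] IL: children I:{T}, L:{C} ∪→ {C,T}; cost 1
[col 4] EIJLRT: children EJRT:{G}, IL:{C,T} ∪→ {C,G,T}; cost 1
per-site changes: [3, 2, 3, 4, 4]; total = 16

3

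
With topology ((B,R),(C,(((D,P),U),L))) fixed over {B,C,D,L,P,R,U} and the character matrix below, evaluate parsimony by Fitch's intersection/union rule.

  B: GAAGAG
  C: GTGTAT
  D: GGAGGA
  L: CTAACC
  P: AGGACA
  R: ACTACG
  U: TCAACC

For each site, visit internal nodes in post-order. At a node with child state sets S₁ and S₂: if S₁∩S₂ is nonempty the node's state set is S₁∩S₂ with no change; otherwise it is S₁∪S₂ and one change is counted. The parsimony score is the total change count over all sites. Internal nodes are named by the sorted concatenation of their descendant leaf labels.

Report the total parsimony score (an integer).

site 0, node BR: B={G} ∪ R={A} → {A,G} (+1)
site 0, node DP: D={G} ∪ P={A} → {A,G} (+1)
site 0, node DPU: DP={A,G} ∪ U={T} → {A,G,T} (+1)
site 0, node DLPU: DPU={A,G,T} ∪ L={C} → {A,C,G,T} (+1)
site 0, node CDLPU: C={G} ∩ DLPU={A,C,G,T} → {G} (+0)
site 0, node BCDLPRU: BR={A,G} ∩ CDLPU={G} → {G} (+0)
site 1, node BR: B={A} ∪ R={C} → {A,C} (+1)
site 1, node DP: D={G} ∩ P={G} → {G} (+0)
site 1, node DPU: DP={G} ∪ U={C} → {C,G} (+1)
site 1, node DLPU: DPU={C,G} ∪ L={T} → {C,G,T} (+1)
site 1, node CDLPU: C={T} ∩ DLPU={C,G,T} → {T} (+0)
site 1, node BCDLPRU: BR={A,C} ∪ CDLPU={T} → {A,C,T} (+1)
site 2, node BR: B={A} ∪ R={T} → {A,T} (+1)
site 2, node DP: D={A} ∪ P={G} → {A,G} (+1)
site 2, node DPU: DP={A,G} ∩ U={A} → {A} (+0)
site 2, node DLPU: DPU={A} ∩ L={A} → {A} (+0)
site 2, node CDLPU: C={G} ∪ DLPU={A} → {A,G} (+1)
site 2, node BCDLPRU: BR={A,T} ∩ CDLPU={A,G} → {A} (+0)
site 3, node BR: B={G} ∪ R={A} → {A,G} (+1)
site 3, node DP: D={G} ∪ P={A} → {A,G} (+1)
site 3, node DPU: DP={A,G} ∩ U={A} → {A} (+0)
site 3, node DLPU: DPU={A} ∩ L={A} → {A} (+0)
site 3, node CDLPU: C={T} ∪ DLPU={A} → {A,T} (+1)
site 3, node BCDLPRU: BR={A,G} ∩ CDLPU={A,T} → {A} (+0)
site 4, node BR: B={A} ∪ R={C} → {A,C} (+1)
site 4, node DP: D={G} ∪ P={C} → {C,G} (+1)
site 4, node DPU: DP={C,G} ∩ U={C} → {C} (+0)
site 4, node DLPU: DPU={C} ∩ L={C} → {C} (+0)
site 4, node CDLPU: C={A} ∪ DLPU={C} → {A,C} (+1)
site 4, node BCDLPRU: BR={A,C} ∩ CDLPU={A,C} → {A,C} (+0)
site 5, node BR: B={G} ∩ R={G} → {G} (+0)
site 5, node DP: D={A} ∩ P={A} → {A} (+0)
site 5, node DPU: DP={A} ∪ U={C} → {A,C} (+1)
site 5, node DLPU: DPU={A,C} ∩ L={C} → {C} (+0)
site 5, node CDLPU: C={T} ∪ DLPU={C} → {C,T} (+1)
site 5, node BCDLPRU: BR={G} ∪ CDLPU={C,T} → {C,G,T} (+1)
per-site changes: [4, 4, 3, 3, 3, 3]; total = 20

20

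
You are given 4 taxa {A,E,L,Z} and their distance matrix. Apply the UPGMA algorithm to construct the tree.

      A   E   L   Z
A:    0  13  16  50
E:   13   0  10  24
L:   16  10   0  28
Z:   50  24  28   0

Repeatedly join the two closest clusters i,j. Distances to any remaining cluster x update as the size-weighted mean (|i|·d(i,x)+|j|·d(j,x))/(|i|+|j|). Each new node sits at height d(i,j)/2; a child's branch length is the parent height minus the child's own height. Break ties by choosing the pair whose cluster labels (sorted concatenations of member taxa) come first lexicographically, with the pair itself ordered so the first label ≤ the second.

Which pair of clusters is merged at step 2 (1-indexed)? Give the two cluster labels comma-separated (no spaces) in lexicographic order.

step 1: merge (E,L) at d=10; branch lengths E→5, L→5; new cluster EL
  updated: d(A,EL)=29/2, d(EL,Z)=26
step 2: merge (A,EL) at d=29/2; branch lengths A→29/4, EL→9/4; new cluster AEL
  updated: d(AEL,Z)=34
step 3: merge (AEL,Z) at d=34; branch lengths AEL→39/4, Z→17; new cluster AELZ
final tree: ((A:29/4,(E:5,L:5):9/4):39/4,Z:17)
total length: 185/4

A,EL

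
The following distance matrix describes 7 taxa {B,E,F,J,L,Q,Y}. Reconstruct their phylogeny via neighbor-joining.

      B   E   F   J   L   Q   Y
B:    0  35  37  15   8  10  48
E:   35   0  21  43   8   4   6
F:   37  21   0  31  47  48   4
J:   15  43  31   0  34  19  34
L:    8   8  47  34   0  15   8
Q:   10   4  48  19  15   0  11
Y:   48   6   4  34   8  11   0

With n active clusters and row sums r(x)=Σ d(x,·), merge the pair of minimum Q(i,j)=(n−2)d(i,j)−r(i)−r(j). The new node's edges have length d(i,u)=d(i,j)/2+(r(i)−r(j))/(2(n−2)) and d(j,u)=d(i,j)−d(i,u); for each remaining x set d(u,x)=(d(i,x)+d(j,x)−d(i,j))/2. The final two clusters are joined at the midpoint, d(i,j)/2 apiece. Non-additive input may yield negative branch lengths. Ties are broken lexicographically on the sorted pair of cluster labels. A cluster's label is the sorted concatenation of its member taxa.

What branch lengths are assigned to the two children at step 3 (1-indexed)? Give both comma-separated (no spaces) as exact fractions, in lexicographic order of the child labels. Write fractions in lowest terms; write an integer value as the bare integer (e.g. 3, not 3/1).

1. join F+Y (d=4, Q=-279) ⇒ FY; edges |F|=97/10, |Y|=-57/10
  updated: d(B,FY)=81/2, d(E,FY)=23/2, d(FY,J)=61/2, d(FY,L)=51/2, d(FY,Q)=55/2
2. join E+FY (d=23/2, Q=-191) ⇒ EFY; edges |E|=3/2, |FY|=10
  updated: d(B,EFY)=32, d(EFY,J)=31, d(EFY,L)=11, d(EFY,Q)=10
3. join B+J (d=15, Q=-119) ⇒ BJ; edges |B|=11/6, |J|=79/6
  updated: d(BJ,EFY)=24, d(BJ,L)=27/2, d(BJ,Q)=7
4. join BJ+Q (d=7, Q=-125/2) ⇒ BJQ; edges |BJ|=53/8, |Q|=3/8
  updated: d(BJQ,EFY)=27/2, d(BJQ,L)=43/4
5. join BJQ+EFY (d=27/2, Q=-141/4) ⇒ BEFJQY; edges |BJQ|=53/8, |EFY|=55/8
  updated: d(BEFJQY,L)=33/8
6. join BEFJQY+L (d=33/8) ⇒ BEFJLQY; edges |BEFJQY|=33/16, |L|=33/16
final tree: ((((B:11/6,J:79/6):53/8,Q:3/8):53/8,(E:3/2,(F:97/10,Y:-57/10):10):55/8):33/16,L:33/16)
total length: 441/8

11/6,79/6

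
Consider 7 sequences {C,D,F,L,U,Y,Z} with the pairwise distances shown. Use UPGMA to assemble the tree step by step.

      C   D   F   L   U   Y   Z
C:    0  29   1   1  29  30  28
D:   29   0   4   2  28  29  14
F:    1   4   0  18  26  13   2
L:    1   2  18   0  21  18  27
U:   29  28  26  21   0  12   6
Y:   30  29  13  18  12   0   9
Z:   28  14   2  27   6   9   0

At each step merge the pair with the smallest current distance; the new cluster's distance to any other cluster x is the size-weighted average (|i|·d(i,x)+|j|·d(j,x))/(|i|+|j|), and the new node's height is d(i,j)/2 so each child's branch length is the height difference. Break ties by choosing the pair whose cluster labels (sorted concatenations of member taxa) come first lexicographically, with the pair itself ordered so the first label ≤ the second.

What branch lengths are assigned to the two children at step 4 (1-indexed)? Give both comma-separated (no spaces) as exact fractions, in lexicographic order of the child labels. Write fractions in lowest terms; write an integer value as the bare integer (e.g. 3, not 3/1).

iteration 1: select C,F (d=1); attach at lengths (1/2, 1/2); label the merged cluster CF
  updated: d(CF,D)=33/2, d(CF,L)=19/2, d(CF,U)=55/2, d(CF,Y)=43/2, d(CF,Z)=15
iteration 2: select D,L (d=2); attach at lengths (1, 1); label the merged cluster DL
  updated: d(CF,DL)=13, d(DL,U)=49/2, d(DL,Y)=47/2, d(DL,Z)=41/2
iteration 3: select U,Z (d=6); attach at lengths (3, 3); label the merged cluster UZ
  updated: d(CF,UZ)=85/4, d(DL,UZ)=45/2, d(UZ,Y)=21/2
iteration 4: select UZ,Y (d=21/2); attach at lengths (9/4, 21/4); label the merged cluster UYZ
  updated: d(CF,UYZ)=64/3, d(DL,UYZ)=137/6
iteration 5: select CF,DL (d=13); attach at lengths (6, 11/2); label the merged cluster CDFL
  updated: d(CDFL,UYZ)=265/12
iteration 6: select CDFL,UYZ (d=265/12); attach at lengths (109/24, 139/24); label the merged cluster CDFLUYZ
final tree: (((C:1/2,F:1/2):6,(D:1,L:1):11/2):109/24,((U:3,Z:3):9/4,Y:21/4):139/24)
total length: 115/3

9/4,21/4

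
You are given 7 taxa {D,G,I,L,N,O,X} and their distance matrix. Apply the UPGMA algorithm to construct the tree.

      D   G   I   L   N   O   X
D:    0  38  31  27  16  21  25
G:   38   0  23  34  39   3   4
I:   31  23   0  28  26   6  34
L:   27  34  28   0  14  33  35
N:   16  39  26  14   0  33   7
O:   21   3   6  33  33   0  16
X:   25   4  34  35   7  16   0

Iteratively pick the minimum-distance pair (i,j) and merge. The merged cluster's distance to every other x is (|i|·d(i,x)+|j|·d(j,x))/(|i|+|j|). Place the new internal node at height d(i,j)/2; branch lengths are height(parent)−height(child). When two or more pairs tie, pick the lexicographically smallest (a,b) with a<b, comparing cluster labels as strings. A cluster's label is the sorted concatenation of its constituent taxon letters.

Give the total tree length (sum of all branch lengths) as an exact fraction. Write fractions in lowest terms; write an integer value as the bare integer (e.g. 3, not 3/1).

253/4

1. join G+O (d=3) ⇒ GO; edges |G|=3/2, |O|=3/2
  updated: d(D,GO)=59/2, d(GO,I)=29/2, d(GO,L)=67/2, d(GO,N)=36, d(GO,X)=10
2. join N+X (d=7) ⇒ NX; edges |N|=7/2, |X|=7/2
  updated: d(D,NX)=41/2, d(GO,NX)=23, d(I,NX)=30, d(L,NX)=49/2
3. join GO+I (d=29/2) ⇒ GIO; edges |GO|=23/4, |I|=29/4
  updated: d(D,GIO)=30, d(GIO,L)=95/3, d(GIO,NX)=76/3
4. join D+NX (d=41/2) ⇒ DNX; edges |D|=41/4, |NX|=27/4
  updated: d(DNX,GIO)=242/9, d(DNX,L)=76/3
5. join DNX+L (d=76/3) ⇒ DLNX; edges |DNX|=29/12, |L|=38/3
  updated: d(DLNX,GIO)=337/12
6. join DLNX+GIO (d=337/12) ⇒ DGILNOX; edges |DLNX|=11/8, |GIO|=163/24
final tree: (((D:41/4,(N:7/2,X:7/2):27/4):29/12,L:38/3):11/8,((G:3/2,O:3/2):23/4,I:29/4):163/24)
total length: 253/4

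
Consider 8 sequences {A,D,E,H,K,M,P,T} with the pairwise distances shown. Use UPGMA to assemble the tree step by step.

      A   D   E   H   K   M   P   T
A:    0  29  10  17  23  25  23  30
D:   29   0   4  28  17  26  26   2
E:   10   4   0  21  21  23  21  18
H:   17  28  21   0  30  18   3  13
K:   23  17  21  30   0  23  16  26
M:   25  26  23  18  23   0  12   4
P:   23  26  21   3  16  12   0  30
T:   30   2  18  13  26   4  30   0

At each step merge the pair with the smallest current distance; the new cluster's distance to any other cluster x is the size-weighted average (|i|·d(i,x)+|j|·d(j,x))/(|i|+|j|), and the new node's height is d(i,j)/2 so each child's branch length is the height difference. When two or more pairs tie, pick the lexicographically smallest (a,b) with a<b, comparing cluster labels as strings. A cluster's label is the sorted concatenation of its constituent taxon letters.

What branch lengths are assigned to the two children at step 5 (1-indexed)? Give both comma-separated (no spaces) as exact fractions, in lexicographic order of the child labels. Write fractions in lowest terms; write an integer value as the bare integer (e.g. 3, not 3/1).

iteration 1: select D,T (d=2); attach at lengths (1, 1); label the merged cluster DT
  updated: d(A,DT)=59/2, d(DT,E)=11, d(DT,H)=41/2, d(DT,K)=43/2, d(DT,M)=15, d(DT,P)=28
iteration 2: select H,P (d=3); attach at lengths (3/2, 3/2); label the merged cluster HP
  updated: d(A,HP)=20, d(DT,HP)=97/4, d(E,HP)=21, d(HP,K)=23, d(HP,M)=15
iteration 3: select A,E (d=10); attach at lengths (5, 5); label the merged cluster AE
  updated: d(AE,DT)=81/4, d(AE,HP)=41/2, d(AE,K)=22, d(AE,M)=24
iteration 4: select DT,M (d=15); attach at lengths (13/2, 15/2); label the merged cluster DMT
  updated: d(AE,DMT)=43/2, d(DMT,HP)=127/6, d(DMT,K)=22
iteration 5: select AE,HP (d=41/2); attach at lengths (21/4, 35/4); label the merged cluster AEHP
  updated: d(AEHP,DMT)=64/3, d(AEHP,K)=45/2
iteration 6: select AEHP,DMT (d=64/3); attach at lengths (5/12, 19/6); label the merged cluster ADEHMPT
  updated: d(ADEHMPT,K)=156/7
iteration 7: select ADEHMPT,K (d=156/7); attach at lengths (10/21, 78/7); label the merged cluster ADEHKMPT
final tree: ((((A:5,E:5):21/4,(H:3/2,P:3/2):35/4):5/12,((D:1,T:1):13/2,M:15/2):19/6):10/21,K:78/7)
total length: 4889/84

21/4,35/4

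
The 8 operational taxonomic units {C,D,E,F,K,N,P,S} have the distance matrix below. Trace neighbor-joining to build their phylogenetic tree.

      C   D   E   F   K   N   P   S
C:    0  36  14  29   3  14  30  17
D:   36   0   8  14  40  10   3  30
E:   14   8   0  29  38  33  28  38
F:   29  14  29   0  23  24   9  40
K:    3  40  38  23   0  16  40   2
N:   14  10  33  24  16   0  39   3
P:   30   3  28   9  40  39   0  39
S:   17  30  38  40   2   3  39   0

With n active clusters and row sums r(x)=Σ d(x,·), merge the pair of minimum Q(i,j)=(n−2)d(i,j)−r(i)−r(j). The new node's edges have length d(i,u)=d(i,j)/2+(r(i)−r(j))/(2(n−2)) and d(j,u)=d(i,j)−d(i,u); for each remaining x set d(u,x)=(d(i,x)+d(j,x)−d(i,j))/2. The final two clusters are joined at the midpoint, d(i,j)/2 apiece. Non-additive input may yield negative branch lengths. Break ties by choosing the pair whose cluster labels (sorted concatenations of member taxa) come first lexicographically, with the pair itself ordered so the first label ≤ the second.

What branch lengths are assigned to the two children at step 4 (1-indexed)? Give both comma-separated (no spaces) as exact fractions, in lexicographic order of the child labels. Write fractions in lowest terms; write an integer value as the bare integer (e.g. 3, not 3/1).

iteration 1: select K,S (d=2, Q=-319); attach at lengths (5/12, 19/12); label the merged cluster KS
  updated: d(C,KS)=9, d(D,KS)=34, d(E,KS)=37, d(F,KS)=61/2, d(KS,N)=17/2, d(KS,P)=77/2
iteration 2: select C,KS (d=9, Q=-489/2); attach at lengths (39/20, 141/20); label the merged cluster CKS
  updated: d(CKS,D)=61/2, d(CKS,E)=21, d(CKS,F)=101/4, d(CKS,N)=27/4, d(CKS,P)=119/4
iteration 3: select CKS,N (d=27/4, Q=-199); attach at lengths (55/16, 53/16); label the merged cluster CKNS
  updated: d(CKNS,D)=135/8, d(CKNS,E)=189/8, d(CKNS,F)=85/4, d(CKNS,P)=31
iteration 4: select F,P (d=9, Q=-469/4); attach at lengths (39/8, 33/8); label the merged cluster FP
  updated: d(CKNS,FP)=173/8, d(D,FP)=4, d(E,FP)=24
iteration 5: select CKNS,E (d=189/8, Q=-141/2); attach at lengths (215/16, 163/16); label the merged cluster CEKNS
  updated: d(CEKNS,D)=5/8, d(CEKNS,FP)=11
iteration 6: select CEKNS,D (d=5/8, Q=-125/8); attach at lengths (61/16, -51/16); label the merged cluster CDEKNS
  updated: d(CDEKNS,FP)=115/16
iteration 7: select CDEKNS,FP (d=115/16); attach at lengths (115/32, 115/32); label the merged cluster CDEFKNPS
final tree: (((((C:39/20,(K:5/12,S:19/12):141/20):55/16,N:53/16):215/16,E:163/16):61/16,D:-51/16):115/32,(F:39/8,P:33/8):115/32)
total length: 931/16

39/8,33/8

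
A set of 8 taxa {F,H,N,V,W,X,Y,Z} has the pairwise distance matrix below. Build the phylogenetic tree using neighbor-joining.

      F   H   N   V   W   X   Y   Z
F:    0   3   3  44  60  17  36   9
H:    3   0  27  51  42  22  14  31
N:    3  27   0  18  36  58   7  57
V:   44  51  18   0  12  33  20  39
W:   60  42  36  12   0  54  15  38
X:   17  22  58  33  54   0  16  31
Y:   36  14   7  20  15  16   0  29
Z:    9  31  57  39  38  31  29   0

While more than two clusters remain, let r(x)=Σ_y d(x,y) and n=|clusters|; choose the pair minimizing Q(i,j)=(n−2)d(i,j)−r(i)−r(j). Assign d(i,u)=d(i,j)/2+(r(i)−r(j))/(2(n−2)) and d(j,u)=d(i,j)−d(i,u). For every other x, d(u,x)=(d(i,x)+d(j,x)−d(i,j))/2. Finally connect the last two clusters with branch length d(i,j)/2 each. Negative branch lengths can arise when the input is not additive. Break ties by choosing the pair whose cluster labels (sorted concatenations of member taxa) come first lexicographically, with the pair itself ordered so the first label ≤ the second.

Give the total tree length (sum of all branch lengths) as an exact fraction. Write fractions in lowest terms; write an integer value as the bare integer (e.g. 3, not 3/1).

343/4

iteration 1: select V,W (d=12, Q=-402); attach at lengths (8/3, 28/3); label the merged cluster VW
  updated: d(F,VW)=46, d(H,VW)=81/2, d(N,VW)=21, d(VW,X)=75/2, d(VW,Y)=23/2, d(VW,Z)=65/2
iteration 2: select F,N (d=3, Q=-272); attach at lengths (-22/5, 37/5); label the merged cluster FN
  updated: d(FN,H)=27/2, d(FN,VW)=32, d(FN,X)=36, d(FN,Y)=20, d(FN,Z)=63/2
iteration 3: select FN,H (d=27/2, Q=-200); attach at lengths (33/4, 21/4); label the merged cluster FHN
  updated: d(FHN,VW)=59/2, d(FHN,X)=89/4, d(FHN,Y)=41/4, d(FHN,Z)=49/2
iteration 4: select VW,Y (d=23/2, Q=-573/4); attach at lengths (105/8, -13/8); label the merged cluster VWY
  updated: d(FHN,VWY)=113/8, d(VWY,X)=21, d(VWY,Z)=25
iteration 5: select FHN,VWY (d=113/8, Q=-371/4); attach at lengths (29/4, 55/8); label the merged cluster FHNVWY
  updated: d(FHNVWY,X)=233/16, d(FHNVWY,Z)=283/16
iteration 6: select FHNVWY,X (d=233/16, Q=-253/4); attach at lengths (5/8, 223/16); label the merged cluster FHNVWXY
  updated: d(FHNVWXY,Z)=273/16
iteration 7: select FHNVWXY,Z (d=273/16); attach at lengths (273/32, 273/32); label the merged cluster FHNVWXYZ
final tree: (((((F:-22/5,N:37/5):33/4,H:21/4):29/4,((V:8/3,W:28/3):105/8,Y:-13/8):55/8):5/8,X:223/16):273/32,Z:273/32)
total length: 343/4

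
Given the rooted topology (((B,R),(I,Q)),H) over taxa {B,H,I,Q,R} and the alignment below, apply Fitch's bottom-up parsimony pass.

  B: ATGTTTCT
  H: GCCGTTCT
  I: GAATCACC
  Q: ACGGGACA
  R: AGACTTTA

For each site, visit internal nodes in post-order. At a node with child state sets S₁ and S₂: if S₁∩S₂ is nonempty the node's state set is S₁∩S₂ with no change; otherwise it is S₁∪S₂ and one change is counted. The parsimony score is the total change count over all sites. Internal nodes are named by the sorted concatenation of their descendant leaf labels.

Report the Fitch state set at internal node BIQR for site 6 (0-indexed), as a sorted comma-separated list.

site 0, node BR: B={A} ∩ R={A} → {A} (+0)
site 0, node IQ: I={G} ∪ Q={A} → {A,G} (+1)
site 0, node BIQR: BR={A} ∩ IQ={A,G} → {A} (+0)
site 0, node BHIQR: BIQR={A} ∪ H={G} → {A,G} (+1)
site 1, node BR: B={T} ∪ R={G} → {G,T} (+1)
site 1, node IQ: I={A} ∪ Q={C} → {A,C} (+1)
site 1, node BIQR: BR={G,T} ∪ IQ={A,C} → {A,C,G,T} (+1)
site 1, node BHIQR: BIQR={A,C,G,T} ∩ H={C} → {C} (+0)
site 2, node BR: B={G} ∪ R={A} → {A,G} (+1)
site 2, node IQ: I={A} ∪ Q={G} → {A,G} (+1)
site 2, node BIQR: BR={A,G} ∩ IQ={A,G} → {A,G} (+0)
site 2, node BHIQR: BIQR={A,G} ∪ H={C} → {A,C,G} (+1)
site 3, node BR: B={T} ∪ R={C} → {C,T} (+1)
site 3, node IQ: I={T} ∪ Q={G} → {G,T} (+1)
site 3, node BIQR: BR={C,T} ∩ IQ={G,T} → {T} (+0)
site 3, node BHIQR: BIQR={T} ∪ H={G} → {G,T} (+1)
site 4, node BR: B={T} ∩ R={T} → {T} (+0)
site 4, node IQ: I={C} ∪ Q={G} → {C,G} (+1)
site 4, node BIQR: BR={T} ∪ IQ={C,G} → {C,G,T} (+1)
site 4, node BHIQR: BIQR={C,G,T} ∩ H={T} → {T} (+0)
site 5, node BR: B={T} ∩ R={T} → {T} (+0)
site 5, node IQ: I={A} ∩ Q={A} → {A} (+0)
site 5, node BIQR: BR={T} ∪ IQ={A} → {A,T} (+1)
site 5, node BHIQR: BIQR={A,T} ∩ H={T} → {T} (+0)
site 6, node BR: B={C} ∪ R={T} → {C,T} (+1)
site 6, node IQ: I={C} ∩ Q={C} → {C} (+0)
site 6, node BIQR: BR={C,T} ∩ IQ={C} → {C} (+0)
site 6, node BHIQR: BIQR={C} ∩ H={C} → {C} (+0)
site 7, node BR: B={T} ∪ R={A} → {A,T} (+1)
site 7, node IQ: I={C} ∪ Q={A} → {A,C} (+1)
site 7, node BIQR: BR={A,T} ∩ IQ={A,C} → {A} (+0)
site 7, node BHIQR: BIQR={A} ∪ H={T} → {A,T} (+1)
per-site changes: [2, 3, 3, 3, 2, 1, 1, 3]; total = 18

C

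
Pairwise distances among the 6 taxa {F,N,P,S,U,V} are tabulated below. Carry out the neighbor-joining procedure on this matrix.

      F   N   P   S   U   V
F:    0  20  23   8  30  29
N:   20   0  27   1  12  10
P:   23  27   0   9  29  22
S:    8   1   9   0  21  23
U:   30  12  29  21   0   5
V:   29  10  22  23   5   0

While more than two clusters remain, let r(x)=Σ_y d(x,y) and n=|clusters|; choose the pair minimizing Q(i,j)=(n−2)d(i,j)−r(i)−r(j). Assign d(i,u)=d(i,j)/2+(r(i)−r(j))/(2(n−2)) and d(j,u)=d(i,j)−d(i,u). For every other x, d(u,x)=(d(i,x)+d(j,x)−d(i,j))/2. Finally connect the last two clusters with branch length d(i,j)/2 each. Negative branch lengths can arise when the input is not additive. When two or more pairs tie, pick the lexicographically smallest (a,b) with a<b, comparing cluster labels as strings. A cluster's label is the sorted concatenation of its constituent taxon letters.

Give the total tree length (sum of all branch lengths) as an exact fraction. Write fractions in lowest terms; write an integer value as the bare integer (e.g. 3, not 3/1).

673/16

1. join U+V (d=5, Q=-166) ⇒ UV; edges |U|=7/2, |V|=3/2
  updated: d(F,UV)=27, d(N,UV)=17/2, d(P,UV)=23, d(S,UV)=39/2
2. join N+UV (d=17/2, Q=-109) ⇒ NUV; edges |N|=2/3, |UV|=47/6
  updated: d(F,NUV)=77/4, d(NUV,P)=83/4, d(NUV,S)=6
3. join F+NUV (d=77/4, Q=-231/4) ⇒ FNUV; edges |F|=171/16, |NUV|=137/16
  updated: d(FNUV,P)=49/4, d(FNUV,S)=-21/8
4. join FNUV+P (d=49/4, Q=-149/8) ⇒ FNPUV; edges |FNUV|=5/16, |P|=191/16
  updated: d(FNPUV,S)=-47/16
5. join FNPUV+S (d=-47/16) ⇒ FNPSUV; edges |FNPUV|=-47/32, |S|=-47/32
final tree: (((F:171/16,(N:2/3,(U:7/2,V:3/2):47/6):137/16):5/16,P:191/16):-47/32,S:-47/32)
total length: 673/16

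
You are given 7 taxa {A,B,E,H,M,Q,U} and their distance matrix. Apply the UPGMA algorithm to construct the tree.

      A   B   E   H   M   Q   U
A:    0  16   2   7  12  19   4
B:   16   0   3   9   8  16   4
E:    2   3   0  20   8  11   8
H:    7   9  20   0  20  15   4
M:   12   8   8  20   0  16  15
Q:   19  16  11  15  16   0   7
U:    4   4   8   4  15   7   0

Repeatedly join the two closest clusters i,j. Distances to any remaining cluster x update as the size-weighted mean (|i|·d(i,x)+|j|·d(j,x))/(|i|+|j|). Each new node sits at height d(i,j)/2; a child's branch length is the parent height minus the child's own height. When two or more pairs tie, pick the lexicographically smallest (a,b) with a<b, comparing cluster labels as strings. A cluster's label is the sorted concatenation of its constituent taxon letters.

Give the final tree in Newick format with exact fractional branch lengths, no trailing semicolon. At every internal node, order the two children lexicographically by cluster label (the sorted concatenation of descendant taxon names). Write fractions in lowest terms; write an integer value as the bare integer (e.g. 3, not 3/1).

((((A:1,E:1):23/6,((B:2,U:2):5/4,H:13/4):19/12):22/15,M:63/10):7/10,Q:7)

1. join A+E (d=2) ⇒ AE; edges |A|=1, |E|=1
  updated: d(AE,B)=19/2, d(AE,H)=27/2, d(AE,M)=10, d(AE,Q)=15, d(AE,U)=6
2. join B+U (d=4) ⇒ BU; edges |B|=2, |U|=2
  updated: d(AE,BU)=31/4, d(BU,H)=13/2, d(BU,M)=23/2, d(BU,Q)=23/2
3. join BU+H (d=13/2) ⇒ BHU; edges |BU|=5/4, |H|=13/4
  updated: d(AE,BHU)=29/3, d(BHU,M)=43/3, d(BHU,Q)=38/3
4. join AE+BHU (d=29/3) ⇒ ABEHU; edges |AE|=23/6, |BHU|=19/12
  updated: d(ABEHU,M)=63/5, d(ABEHU,Q)=68/5
5. join ABEHU+M (d=63/5) ⇒ ABEHMU; edges |ABEHU|=22/15, |M|=63/10
  updated: d(ABEHMU,Q)=14
6. join ABEHMU+Q (d=14) ⇒ ABEHMQU; edges |ABEHMU|=7/10, |Q|=7
final tree: ((((A:1,E:1):23/6,((B:2,U:2):5/4,H:13/4):19/12):22/15,M:63/10):7/10,Q:7)
total length: 1883/60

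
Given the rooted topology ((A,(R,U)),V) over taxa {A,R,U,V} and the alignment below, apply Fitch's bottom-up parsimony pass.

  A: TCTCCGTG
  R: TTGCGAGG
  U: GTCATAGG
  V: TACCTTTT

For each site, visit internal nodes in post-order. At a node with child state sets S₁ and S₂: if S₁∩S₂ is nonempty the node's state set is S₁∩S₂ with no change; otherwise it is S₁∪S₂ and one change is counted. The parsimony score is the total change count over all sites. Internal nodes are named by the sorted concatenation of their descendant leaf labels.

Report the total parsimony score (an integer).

RU@0: {T} ∪ {G} = {G,T} (union, +1)
ARU@0: {T} ∩ {G,T} = {T} (intersection, +0)
ARUV@0: {T} ∩ {T} = {T} (intersection, +0)
RU@1: {T} ∩ {T} = {T} (intersection, +0)
ARU@1: {C} ∪ {T} = {C,T} (union, +1)
ARUV@1: {C,T} ∪ {A} = {A,C,T} (union, +1)
RU@2: {G} ∪ {C} = {C,G} (union, +1)
ARU@2: {T} ∪ {C,G} = {C,G,T} (union, +1)
ARUV@2: {C,G,T} ∩ {C} = {C} (intersection, +0)
RU@3: {C} ∪ {A} = {A,C} (union, +1)
ARU@3: {C} ∩ {A,C} = {C} (intersection, +0)
ARUV@3: {C} ∩ {C} = {C} (intersection, +0)
RU@4: {G} ∪ {T} = {G,T} (union, +1)
ARU@4: {C} ∪ {G,T} = {C,G,T} (union, +1)
ARUV@4: {C,G,T} ∩ {T} = {T} (intersection, +0)
RU@5: {A} ∩ {A} = {A} (intersection, +0)
ARU@5: {G} ∪ {A} = {A,G} (union, +1)
ARUV@5: {A,G} ∪ {T} = {A,G,T} (union, +1)
RU@6: {G} ∩ {G} = {G} (intersection, +0)
ARU@6: {T} ∪ {G} = {G,T} (union, +1)
ARUV@6: {G,T} ∩ {T} = {T} (intersection, +0)
RU@7: {G} ∩ {G} = {G} (intersection, +0)
ARU@7: {G} ∩ {G} = {G} (intersection, +0)
ARUV@7: {G} ∪ {T} = {G,T} (union, +1)
per-site changes: [1, 2, 2, 1, 2, 2, 1, 1]; total = 12

12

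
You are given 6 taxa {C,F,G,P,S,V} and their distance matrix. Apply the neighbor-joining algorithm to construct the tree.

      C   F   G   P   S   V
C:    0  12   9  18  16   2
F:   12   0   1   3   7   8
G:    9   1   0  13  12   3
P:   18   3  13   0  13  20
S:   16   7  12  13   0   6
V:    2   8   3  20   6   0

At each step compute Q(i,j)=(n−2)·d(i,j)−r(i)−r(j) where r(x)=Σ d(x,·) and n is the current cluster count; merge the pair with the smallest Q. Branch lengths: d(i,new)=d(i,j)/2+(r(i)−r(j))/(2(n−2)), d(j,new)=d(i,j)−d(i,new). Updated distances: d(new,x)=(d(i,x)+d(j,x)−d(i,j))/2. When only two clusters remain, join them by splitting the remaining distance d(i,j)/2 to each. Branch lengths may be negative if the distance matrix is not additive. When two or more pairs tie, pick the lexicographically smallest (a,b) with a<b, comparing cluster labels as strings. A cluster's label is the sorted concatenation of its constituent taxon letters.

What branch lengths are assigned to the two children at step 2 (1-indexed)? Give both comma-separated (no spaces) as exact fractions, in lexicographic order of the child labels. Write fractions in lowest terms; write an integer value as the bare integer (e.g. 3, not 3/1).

step 1: merge (C,V) at d=2, Q=-88; branch lengths C→13/4, V→-5/4; new cluster CV
  updated: d(CV,F)=9, d(CV,G)=5, d(CV,P)=18, d(CV,S)=10
step 2: merge (CV,G) at d=5, Q=-58; branch lengths CV→13/3, G→2/3; new cluster CGV
  updated: d(CGV,F)=5/2, d(CGV,P)=13, d(CGV,S)=17/2
step 3: merge (CGV,S) at d=17/2, Q=-71/2; branch lengths CGV→25/8, S→43/8; new cluster CGSV
  updated: d(CGSV,F)=1/2, d(CGSV,P)=35/4
step 4: merge (CGSV,F) at d=1/2, Q=-49/4; branch lengths CGSV→25/8, F→-21/8; new cluster CFGSV
  updated: d(CFGSV,P)=45/8
step 5: merge (CFGSV,P) at d=45/8; branch lengths CFGSV→45/16, P→45/16; new cluster CFGPSV
final tree: (((((C:13/4,V:-5/4):13/3,G:2/3):25/8,S:43/8):25/8,F:-21/8):45/16,P:45/16)
total length: 173/8

13/3,2/3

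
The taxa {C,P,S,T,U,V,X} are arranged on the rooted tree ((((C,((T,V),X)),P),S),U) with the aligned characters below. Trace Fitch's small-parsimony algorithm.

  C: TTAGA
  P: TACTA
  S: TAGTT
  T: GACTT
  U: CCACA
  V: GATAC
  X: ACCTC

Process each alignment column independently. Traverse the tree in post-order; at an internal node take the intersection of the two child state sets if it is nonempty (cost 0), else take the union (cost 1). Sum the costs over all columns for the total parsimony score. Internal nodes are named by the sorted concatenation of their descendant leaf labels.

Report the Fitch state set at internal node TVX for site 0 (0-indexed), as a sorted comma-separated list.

A,G

[col 0] TV: children T:{G}, V:{G} ∩→ {G}; cost 0
[col 0] TVX: children TV:{G}, X:{A} ∪→ {A,G}; cost 1
[col 0] CTVX: children C:{T}, TVX:{A,G} ∪→ {A,G,T}; cost 1
[col 0] CPTVX: children CTVX:{A,G,T}, P:{T} ∩→ {T}; cost 0
[col 0] CPSTVX: children CPTVX:{T}, S:{T} ∩→ {T}; cost 0
[col 0] CPSTUVX: children CPSTVX:{T}, U:{C} ∪→ {C,T}; cost 1
[col 1] TV: children T:{A}, V:{A} ∩→ {A}; cost 0
[col 1] TVX: children TV:{A}, X:{C} ∪→ {A,C}; cost 1
[col 1] CTVX: children C:{T}, TVX:{A,C} ∪→ {A,C,T}; cost 1
[col 1] CPTVX: children CTVX:{A,C,T}, P:{A} ∩→ {A}; cost 0
[col 1] CPSTVX: children CPTVX:{A}, S:{A} ∩→ {A}; cost 0
[col 1] CPSTUVX: children CPSTVX:{A}, U:{C} ∪→ {A,C}; cost 1
[col 2] TV: children T:{C}, V:{T} ∪→ {C,T}; cost 1
[col 2] TVX: children TV:{C,T}, X:{C} ∩→ {C}; cost 0
[col 2] CTVX: children C:{A}, TVX:{C} ∪→ {A,C}; cost 1
[col 2] CPTVX: children CTVX:{A,C}, P:{C} ∩→ {C}; cost 0
[col 2] CPSTVX: children CPTVX:{C}, S:{G} ∪→ {C,G}; cost 1
[col 2] CPSTUVX: children CPSTVX:{C,G}, U:{A} ∪→ {A,C,G}; cost 1
[col 3] TV: children T:{T}, V:{A} ∪→ {A,T}; cost 1
[col 3] TVX: children TV:{A,T}, X:{T} ∩→ {T}; cost 0
[col 3] CTVX: children C:{G}, TVX:{T} ∪→ {G,T}; cost 1
[col 3] CPTVX: children CTVX:{G,T}, P:{T} ∩→ {T}; cost 0
[col 3] CPSTVX: children CPTVX:{T}, S:{T} ∩→ {T}; cost 0
[col 3] CPSTUVX: children CPSTVX:{T}, U:{C} ∪→ {C,T}; cost 1
[col 4] TV: children T:{T}, V:{C} ∪→ {C,T}; cost 1
[col 4] TVX: children TV:{C,T}, X:{C} ∩→ {C}; cost 0
[col 4] CTVX: children C:{A}, TVX:{C} ∪→ {A,C}; cost 1
[col 4] CPTVX: children CTVX:{A,C}, P:{A} ∩→ {A}; cost 0
[col 4] CPSTVX: children CPTVX:{A}, S:{T} ∪→ {A,T}; cost 1
[col 4] CPSTUVX: children CPSTVX:{A,T}, U:{A} ∩→ {A}; cost 0
per-site changes: [3, 3, 4, 3, 3]; total = 16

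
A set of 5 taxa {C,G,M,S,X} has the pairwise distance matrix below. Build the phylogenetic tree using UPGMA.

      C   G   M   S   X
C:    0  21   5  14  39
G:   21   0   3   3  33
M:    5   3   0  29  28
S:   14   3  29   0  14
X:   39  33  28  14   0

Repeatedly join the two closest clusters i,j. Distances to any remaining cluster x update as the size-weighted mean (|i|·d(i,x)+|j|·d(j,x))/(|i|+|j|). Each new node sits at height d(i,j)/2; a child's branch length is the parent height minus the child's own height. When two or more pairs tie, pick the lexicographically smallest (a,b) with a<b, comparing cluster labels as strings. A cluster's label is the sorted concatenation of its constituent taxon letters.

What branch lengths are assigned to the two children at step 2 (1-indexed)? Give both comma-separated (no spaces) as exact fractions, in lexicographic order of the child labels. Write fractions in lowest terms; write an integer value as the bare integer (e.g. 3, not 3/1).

iteration 1: select G,M (d=3); attach at lengths (3/2, 3/2); label the merged cluster GM
  updated: d(C,GM)=13, d(GM,S)=16, d(GM,X)=61/2
iteration 2: select C,GM (d=13); attach at lengths (13/2, 5); label the merged cluster CGM
  updated: d(CGM,S)=46/3, d(CGM,X)=100/3
iteration 3: select S,X (d=14); attach at lengths (7, 7); label the merged cluster SX
  updated: d(CGM,SX)=73/3
iteration 4: select CGM,SX (d=73/3); attach at lengths (17/3, 31/6); label the merged cluster CGMSX
final tree: ((C:13/2,(G:3/2,M:3/2):5):17/3,(S:7,X:7):31/6)
total length: 118/3

13/2,5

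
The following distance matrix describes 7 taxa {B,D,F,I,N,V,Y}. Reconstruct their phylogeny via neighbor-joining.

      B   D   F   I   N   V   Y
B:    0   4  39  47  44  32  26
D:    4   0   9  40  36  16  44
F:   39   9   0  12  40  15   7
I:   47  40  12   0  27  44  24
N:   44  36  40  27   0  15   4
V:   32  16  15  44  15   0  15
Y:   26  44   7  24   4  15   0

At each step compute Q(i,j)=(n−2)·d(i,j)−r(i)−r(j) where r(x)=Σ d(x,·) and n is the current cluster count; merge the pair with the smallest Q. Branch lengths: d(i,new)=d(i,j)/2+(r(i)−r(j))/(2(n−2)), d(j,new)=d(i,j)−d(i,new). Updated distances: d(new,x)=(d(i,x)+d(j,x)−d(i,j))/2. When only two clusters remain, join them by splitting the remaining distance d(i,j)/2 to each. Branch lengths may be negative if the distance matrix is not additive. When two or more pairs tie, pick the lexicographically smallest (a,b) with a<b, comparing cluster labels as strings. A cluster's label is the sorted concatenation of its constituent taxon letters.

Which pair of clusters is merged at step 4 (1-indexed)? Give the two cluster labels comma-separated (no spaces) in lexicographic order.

step 1: merge (B,D) at d=4, Q=-321; branch lengths B→63/10, D→-23/10; new cluster BD
  updated: d(BD,F)=22, d(BD,I)=83/2, d(BD,N)=38, d(BD,V)=22, d(BD,Y)=33
step 2: merge (F,I) at d=12, Q=-393/2; branch lengths F→-9/16, I→201/16; new cluster FI
  updated: d(BD,FI)=103/4, d(FI,N)=55/2, d(FI,V)=47/2, d(FI,Y)=19/2
step 3: merge (N,Y) at d=4, Q=-134; branch lengths N→35/6, Y→-11/6; new cluster NY
  updated: d(BD,NY)=67/2, d(FI,NY)=33/2, d(NY,V)=13
step 4: merge (BD,V) at d=22, Q=-383/4; branch lengths BD→267/16, V→85/16; new cluster BDV
  updated: d(BDV,FI)=109/8, d(BDV,NY)=49/4
step 5: merge (BDV,FI) at d=109/8, Q=-339/8; branch lengths BDV→75/16, FI→143/16; new cluster BDFIV
  updated: d(BDFIV,NY)=121/16
step 6: merge (BDFIV,NY) at d=121/16; branch lengths BDFIV→121/32, NY→121/32; new cluster BDFINVY
final tree: ((((B:63/10,D:-23/10):267/16,V:85/16):75/16,(F:-9/16,I:201/16):143/16):121/32,(N:35/6,Y:-11/6):121/32)
total length: 1011/16

BD,V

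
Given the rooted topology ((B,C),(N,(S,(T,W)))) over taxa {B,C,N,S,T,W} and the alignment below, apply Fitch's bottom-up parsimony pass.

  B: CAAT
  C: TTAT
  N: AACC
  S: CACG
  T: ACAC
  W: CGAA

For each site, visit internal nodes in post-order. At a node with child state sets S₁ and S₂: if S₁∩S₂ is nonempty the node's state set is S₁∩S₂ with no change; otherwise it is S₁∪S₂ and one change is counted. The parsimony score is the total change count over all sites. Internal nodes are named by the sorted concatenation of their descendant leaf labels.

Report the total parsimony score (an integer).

11

[col 0] BC: children B:{C}, C:{T} ∪→ {C,T}; cost 1
[col 0] TW: children T:{A}, W:{C} ∪→ {A,C}; cost 1
[col 0] STW: children S:{C}, TW:{A,C} ∩→ {C}; cost 0
[col 0] NSTW: children N:{A}, STW:{C} ∪→ {A,C}; cost 1
[col 0] BCNSTW: children BC:{C,T}, NSTW:{A,C} ∩→ {C}; cost 0
[col 1] BC: children B:{A}, C:{T} ∪→ {A,T}; cost 1
[col 1] TW: children T:{C}, W:{G} ∪→ {C,G}; cost 1
[col 1] STW: children S:{A}, TW:{C,G} ∪→ {A,C,G}; cost 1
[col 1] NSTW: children N:{A}, STW:{A,C,G} ∩→ {A}; cost 0
[col 1] BCNSTW: children BC:{A,T}, NSTW:{A} ∩→ {A}; cost 0
[col 2] BC: children B:{A}, C:{A} ∩→ {A}; cost 0
[col 2] TW: children T:{A}, W:{A} ∩→ {A}; cost 0
[col 2] STW: children S:{C}, TW:{A} ∪→ {A,C}; cost 1
[col 2] NSTW: children N:{C}, STW:{A,C} ∩→ {C}; cost 0
[col 2] BCNSTW: children BC:{A}, NSTW:{C} ∪→ {A,C}; cost 1
[col 3] BC: children B:{T}, C:{T} ∩→ {T}; cost 0
[col 3] TW: children T:{C}, W:{A} ∪→ {A,C}; cost 1
[col 3] STW: children S:{G}, TW:{A,C} ∪→ {A,C,G}; cost 1
[col 3] NSTW: children N:{C}, STW:{A,C,G} ∩→ {C}; cost 0
[col 3] BCNSTW: children BC:{T}, NSTW:{C} ∪→ {C,T}; cost 1
per-site changes: [3, 3, 2, 3]; total = 11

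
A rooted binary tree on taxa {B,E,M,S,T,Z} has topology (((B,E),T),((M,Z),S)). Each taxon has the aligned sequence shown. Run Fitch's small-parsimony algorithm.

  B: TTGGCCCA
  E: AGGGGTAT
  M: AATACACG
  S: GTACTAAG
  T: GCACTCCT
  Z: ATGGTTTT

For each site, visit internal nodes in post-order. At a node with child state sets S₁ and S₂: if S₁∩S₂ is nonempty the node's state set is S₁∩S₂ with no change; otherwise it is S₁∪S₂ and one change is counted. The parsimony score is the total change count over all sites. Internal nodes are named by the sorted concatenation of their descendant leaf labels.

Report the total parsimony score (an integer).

24

BE@0: {T} ∪ {A} = {A,T} (union, +1)
BET@0: {A,T} ∪ {G} = {A,G,T} (union, +1)
MZ@0: {A} ∩ {A} = {A} (intersection, +0)
MSZ@0: {A} ∪ {G} = {A,G} (union, +1)
BEMSTZ@0: {A,G,T} ∩ {A,G} = {A,G} (intersection, +0)
BE@1: {T} ∪ {G} = {G,T} (union, +1)
BET@1: {G,T} ∪ {C} = {C,G,T} (union, +1)
MZ@1: {A} ∪ {T} = {A,T} (union, +1)
MSZ@1: {A,T} ∩ {T} = {T} (intersection, +0)
BEMSTZ@1: {C,G,T} ∩ {T} = {T} (intersection, +0)
BE@2: {G} ∩ {G} = {G} (intersection, +0)
BET@2: {G} ∪ {A} = {A,G} (union, +1)
MZ@2: {T} ∪ {G} = {G,T} (union, +1)
MSZ@2: {G,T} ∪ {A} = {A,G,T} (union, +1)
BEMSTZ@2: {A,G} ∩ {A,G,T} = {A,G} (intersection, +0)
BE@3: {G} ∩ {G} = {G} (intersection, +0)
BET@3: {G} ∪ {C} = {C,G} (union, +1)
MZ@3: {A} ∪ {G} = {A,G} (union, +1)
MSZ@3: {A,G} ∪ {C} = {A,C,G} (union, +1)
BEMSTZ@3: {C,G} ∩ {A,C,G} = {C,G} (intersection, +0)
BE@4: {C} ∪ {G} = {C,G} (union, +1)
BET@4: {C,G} ∪ {T} = {C,G,T} (union, +1)
MZ@4: {C} ∪ {T} = {C,T} (union, +1)
MSZ@4: {C,T} ∩ {T} = {T} (intersection, +0)
BEMSTZ@4: {C,G,T} ∩ {T} = {T} (intersection, +0)
BE@5: {C} ∪ {T} = {C,T} (union, +1)
BET@5: {C,T} ∩ {C} = {C} (intersection, +0)
MZ@5: {A} ∪ {T} = {A,T} (union, +1)
MSZ@5: {A,T} ∩ {A} = {A} (intersection, +0)
BEMSTZ@5: {C} ∪ {A} = {A,C} (union, +1)
BE@6: {C} ∪ {A} = {A,C} (union, +1)
BET@6: {A,C} ∩ {C} = {C} (intersection, +0)
MZ@6: {C} ∪ {T} = {C,T} (union, +1)
MSZ@6: {C,T} ∪ {A} = {A,C,T} (union, +1)
BEMSTZ@6: {C} ∩ {A,C,T} = {C} (intersection, +0)
BE@7: {A} ∪ {T} = {A,T} (union, +1)
BET@7: {A,T} ∩ {T} = {T} (intersection, +0)
MZ@7: {G} ∪ {T} = {G,T} (union, +1)
MSZ@7: {G,T} ∩ {G} = {G} (intersection, +0)
BEMSTZ@7: {T} ∪ {G} = {G,T} (union, +1)
per-site changes: [3, 3, 3, 3, 3, 3, 3, 3]; total = 24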